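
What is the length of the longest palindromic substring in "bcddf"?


Input: "bcddf"
Checking substrings for palindromes:
  [2:4] "dd" (len 2) => palindrome
Longest palindromic substring: "dd" with length 2

2


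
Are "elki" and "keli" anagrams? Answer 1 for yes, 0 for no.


Strings: "elki", "keli"
Sorted first:  eikl
Sorted second: eikl
Sorted forms match => anagrams

1


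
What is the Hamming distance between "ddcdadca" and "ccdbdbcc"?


Comparing "ddcdadca" and "ccdbdbcc" position by position:
  Position 0: 'd' vs 'c' => differ
  Position 1: 'd' vs 'c' => differ
  Position 2: 'c' vs 'd' => differ
  Position 3: 'd' vs 'b' => differ
  Position 4: 'a' vs 'd' => differ
  Position 5: 'd' vs 'b' => differ
  Position 6: 'c' vs 'c' => same
  Position 7: 'a' vs 'c' => differ
Total differences (Hamming distance): 7

7


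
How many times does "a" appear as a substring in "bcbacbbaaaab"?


Searching for "a" in "bcbacbbaaaab"
Scanning each position:
  Position 0: "b" => no
  Position 1: "c" => no
  Position 2: "b" => no
  Position 3: "a" => MATCH
  Position 4: "c" => no
  Position 5: "b" => no
  Position 6: "b" => no
  Position 7: "a" => MATCH
  Position 8: "a" => MATCH
  Position 9: "a" => MATCH
  Position 10: "a" => MATCH
  Position 11: "b" => no
Total occurrences: 5

5


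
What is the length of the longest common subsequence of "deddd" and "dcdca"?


LCS of "deddd" and "dcdca"
DP table:
           d    c    d    c    a
      0    0    0    0    0    0
  d   0    1    1    1    1    1
  e   0    1    1    1    1    1
  d   0    1    1    2    2    2
  d   0    1    1    2    2    2
  d   0    1    1    2    2    2
LCS length = dp[5][5] = 2

2


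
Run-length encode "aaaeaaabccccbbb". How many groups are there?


Input: aaaeaaabccccbbb
Scanning for consecutive runs:
  Group 1: 'a' x 3 (positions 0-2)
  Group 2: 'e' x 1 (positions 3-3)
  Group 3: 'a' x 3 (positions 4-6)
  Group 4: 'b' x 1 (positions 7-7)
  Group 5: 'c' x 4 (positions 8-11)
  Group 6: 'b' x 3 (positions 12-14)
Total groups: 6

6


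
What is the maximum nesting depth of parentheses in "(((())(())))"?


Input: "(((())(())))"
Tracking depth:
  Position 0 '(': depth becomes 1
  Position 1 '(': depth becomes 2
  Position 2 '(': depth becomes 3
  Position 3 '(': depth becomes 4
  Position 4 ')': depth becomes 3
  Position 5 ')': depth becomes 2
  Position 6 '(': depth becomes 3
  Position 7 '(': depth becomes 4
  Position 8 ')': depth becomes 3
  Position 9 ')': depth becomes 2
  Position 10 ')': depth becomes 1
  Position 11 ')': depth becomes 0
Maximum depth reached: 4

4


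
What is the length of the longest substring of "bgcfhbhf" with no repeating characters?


Input: "bgcfhbhf"
Sliding window (track last position of each char):
  Position 0 ('b'): window [0,0] length 1 -- new best
  Position 1 ('g'): window [0,1] length 2 -- new best
  Position 2 ('c'): window [0,2] length 3 -- new best
  Position 3 ('f'): window [0,3] length 4 -- new best
  Position 4 ('h'): window [0,4] length 5 -- new best
  Position 5 ('b'): repeat (last at 0), move window start to 1
  Position 5 ('b'): window [1,5] length 5
  Position 6 ('h'): repeat (last at 4), move window start to 5
  Position 6 ('h'): window [5,6] length 2
  Position 7 ('f'): window [5,7] length 3
Longest substring with no repeats: "bgcfh" with length 5

5


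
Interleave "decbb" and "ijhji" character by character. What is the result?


Interleaving "decbb" and "ijhji":
  Position 0: 'd' from first, 'i' from second => "di"
  Position 1: 'e' from first, 'j' from second => "ej"
  Position 2: 'c' from first, 'h' from second => "ch"
  Position 3: 'b' from first, 'j' from second => "bj"
  Position 4: 'b' from first, 'i' from second => "bi"
Result: diejchbjbi

diejchbjbi


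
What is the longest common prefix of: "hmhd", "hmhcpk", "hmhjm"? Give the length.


Words: hmhd, hmhcpk, hmhjm
  Position 0: all 'h' => match
  Position 1: all 'm' => match
  Position 2: all 'h' => match
  Position 3: ('d', 'c', 'j') => mismatch, stop
LCP = "hmh" (length 3)

3


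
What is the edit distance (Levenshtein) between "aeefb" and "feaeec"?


Computing edit distance: "aeefb" -> "feaeec"
DP table:
           f    e    a    e    e    c
      0    1    2    3    4    5    6
  a   1    1    2    2    3    4    5
  e   2    2    1    2    2    3    4
  e   3    3    2    2    2    2    3
  f   4    3    3    3    3    3    3
  b   5    4    4    4    4    4    4
Edit distance = dp[5][6] = 4

4


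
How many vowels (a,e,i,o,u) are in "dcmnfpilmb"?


Input: dcmnfpilmb
Checking each character:
  'd' at position 0: consonant
  'c' at position 1: consonant
  'm' at position 2: consonant
  'n' at position 3: consonant
  'f' at position 4: consonant
  'p' at position 5: consonant
  'i' at position 6: vowel (running total: 1)
  'l' at position 7: consonant
  'm' at position 8: consonant
  'b' at position 9: consonant
Total vowels: 1

1


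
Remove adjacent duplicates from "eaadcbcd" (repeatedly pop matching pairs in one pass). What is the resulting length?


Input: eaadcbcd
Stack-based adjacent duplicate removal:
  Read 'e': push. Stack: e
  Read 'a': push. Stack: ea
  Read 'a': matches stack top 'a' => pop. Stack: e
  Read 'd': push. Stack: ed
  Read 'c': push. Stack: edc
  Read 'b': push. Stack: edcb
  Read 'c': push. Stack: edcbc
  Read 'd': push. Stack: edcbcd
Final stack: "edcbcd" (length 6)

6


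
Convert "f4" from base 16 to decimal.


Input: "f4" in base 16
Positional expansion:
  Digit 'f' (value 15) x 16^1 = 240
  Digit '4' (value 4) x 16^0 = 4
Sum = 244

244


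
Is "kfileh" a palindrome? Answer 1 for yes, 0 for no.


Input: kfileh
Reversed: helifk
  Compare pos 0 ('k') with pos 5 ('h'): MISMATCH
  Compare pos 1 ('f') with pos 4 ('e'): MISMATCH
  Compare pos 2 ('i') with pos 3 ('l'): MISMATCH
Result: not a palindrome

0


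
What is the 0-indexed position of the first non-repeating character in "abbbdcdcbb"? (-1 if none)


Input: abbbdcdcbb
Character frequencies:
  'a': 1
  'b': 5
  'c': 2
  'd': 2
Scanning left to right for freq == 1:
  Position 0 ('a'): unique! => answer = 0

0


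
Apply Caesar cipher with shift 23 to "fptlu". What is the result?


Caesar cipher: shift "fptlu" by 23
  'f' (pos 5) + 23 = pos 2 = 'c'
  'p' (pos 15) + 23 = pos 12 = 'm'
  't' (pos 19) + 23 = pos 16 = 'q'
  'l' (pos 11) + 23 = pos 8 = 'i'
  'u' (pos 20) + 23 = pos 17 = 'r'
Result: cmqir

cmqir


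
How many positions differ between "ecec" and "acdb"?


Comparing "ecec" and "acdb" position by position:
  Position 0: 'e' vs 'a' => DIFFER
  Position 1: 'c' vs 'c' => same
  Position 2: 'e' vs 'd' => DIFFER
  Position 3: 'c' vs 'b' => DIFFER
Positions that differ: 3

3


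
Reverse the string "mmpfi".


Input: mmpfi
Reading characters right to left:
  Position 4: 'i'
  Position 3: 'f'
  Position 2: 'p'
  Position 1: 'm'
  Position 0: 'm'
Reversed: ifpmm

ifpmm


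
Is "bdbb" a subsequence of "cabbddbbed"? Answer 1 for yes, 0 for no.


Check if "bdbb" is a subsequence of "cabbddbbed"
Greedy scan:
  Position 0 ('c'): no match needed
  Position 1 ('a'): no match needed
  Position 2 ('b'): matches sub[0] = 'b'
  Position 3 ('b'): no match needed
  Position 4 ('d'): matches sub[1] = 'd'
  Position 5 ('d'): no match needed
  Position 6 ('b'): matches sub[2] = 'b'
  Position 7 ('b'): matches sub[3] = 'b'
  Position 8 ('e'): no match needed
  Position 9 ('d'): no match needed
All 4 characters matched => is a subsequence

1


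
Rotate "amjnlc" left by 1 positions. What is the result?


Input: "amjnlc", rotate left by 1
First 1 characters: "a"
Remaining characters: "mjnlc"
Concatenate remaining + first: "mjnlc" + "a" = "mjnlca"

mjnlca


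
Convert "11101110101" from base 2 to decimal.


Input: "11101110101" in base 2
Positional expansion:
  Digit '1' (value 1) x 2^10 = 1024
  Digit '1' (value 1) x 2^9 = 512
  Digit '1' (value 1) x 2^8 = 256
  Digit '0' (value 0) x 2^7 = 0
  Digit '1' (value 1) x 2^6 = 64
  Digit '1' (value 1) x 2^5 = 32
  Digit '1' (value 1) x 2^4 = 16
  Digit '0' (value 0) x 2^3 = 0
  Digit '1' (value 1) x 2^2 = 4
  Digit '0' (value 0) x 2^1 = 0
  Digit '1' (value 1) x 2^0 = 1
Sum = 1909

1909


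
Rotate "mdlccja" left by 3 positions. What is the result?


Input: "mdlccja", rotate left by 3
First 3 characters: "mdl"
Remaining characters: "ccja"
Concatenate remaining + first: "ccja" + "mdl" = "ccjamdl"

ccjamdl


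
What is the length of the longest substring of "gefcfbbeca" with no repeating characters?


Input: "gefcfbbeca"
Sliding window (track last position of each char):
  Position 0 ('g'): window [0,0] length 1 -- new best
  Position 1 ('e'): window [0,1] length 2 -- new best
  Position 2 ('f'): window [0,2] length 3 -- new best
  Position 3 ('c'): window [0,3] length 4 -- new best
  Position 4 ('f'): repeat (last at 2), move window start to 3
  Position 4 ('f'): window [3,4] length 2
  Position 5 ('b'): window [3,5] length 3
  Position 6 ('b'): repeat (last at 5), move window start to 6
  Position 6 ('b'): window [6,6] length 1
  Position 7 ('e'): window [6,7] length 2
  Position 8 ('c'): window [6,8] length 3
  Position 9 ('a'): window [6,9] length 4
Longest substring with no repeats: "gefc" with length 4

4


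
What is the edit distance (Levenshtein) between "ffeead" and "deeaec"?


Computing edit distance: "ffeead" -> "deeaec"
DP table:
           d    e    e    a    e    c
      0    1    2    3    4    5    6
  f   1    1    2    3    4    5    6
  f   2    2    2    3    4    5    6
  e   3    3    2    2    3    4    5
  e   4    4    3    2    3    3    4
  a   5    5    4    3    2    3    4
  d   6    5    5    4    3    3    4
Edit distance = dp[6][6] = 4

4


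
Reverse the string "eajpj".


Input: eajpj
Reading characters right to left:
  Position 4: 'j'
  Position 3: 'p'
  Position 2: 'j'
  Position 1: 'a'
  Position 0: 'e'
Reversed: jpjae

jpjae


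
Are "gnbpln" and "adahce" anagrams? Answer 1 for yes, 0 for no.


Strings: "gnbpln", "adahce"
Sorted first:  bglnnp
Sorted second: aacdeh
Differ at position 0: 'b' vs 'a' => not anagrams

0


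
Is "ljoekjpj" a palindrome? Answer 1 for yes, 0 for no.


Input: ljoekjpj
Reversed: jpjkeojl
  Compare pos 0 ('l') with pos 7 ('j'): MISMATCH
  Compare pos 1 ('j') with pos 6 ('p'): MISMATCH
  Compare pos 2 ('o') with pos 5 ('j'): MISMATCH
  Compare pos 3 ('e') with pos 4 ('k'): MISMATCH
Result: not a palindrome

0


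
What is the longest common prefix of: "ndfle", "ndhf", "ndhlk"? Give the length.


Words: ndfle, ndhf, ndhlk
  Position 0: all 'n' => match
  Position 1: all 'd' => match
  Position 2: ('f', 'h', 'h') => mismatch, stop
LCP = "nd" (length 2)

2


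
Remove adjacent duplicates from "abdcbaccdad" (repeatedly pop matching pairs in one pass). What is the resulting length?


Input: abdcbaccdad
Stack-based adjacent duplicate removal:
  Read 'a': push. Stack: a
  Read 'b': push. Stack: ab
  Read 'd': push. Stack: abd
  Read 'c': push. Stack: abdc
  Read 'b': push. Stack: abdcb
  Read 'a': push. Stack: abdcba
  Read 'c': push. Stack: abdcbac
  Read 'c': matches stack top 'c' => pop. Stack: abdcba
  Read 'd': push. Stack: abdcbad
  Read 'a': push. Stack: abdcbada
  Read 'd': push. Stack: abdcbadad
Final stack: "abdcbadad" (length 9)

9


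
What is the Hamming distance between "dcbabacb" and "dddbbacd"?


Comparing "dcbabacb" and "dddbbacd" position by position:
  Position 0: 'd' vs 'd' => same
  Position 1: 'c' vs 'd' => differ
  Position 2: 'b' vs 'd' => differ
  Position 3: 'a' vs 'b' => differ
  Position 4: 'b' vs 'b' => same
  Position 5: 'a' vs 'a' => same
  Position 6: 'c' vs 'c' => same
  Position 7: 'b' vs 'd' => differ
Total differences (Hamming distance): 4

4


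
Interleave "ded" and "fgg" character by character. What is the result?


Interleaving "ded" and "fgg":
  Position 0: 'd' from first, 'f' from second => "df"
  Position 1: 'e' from first, 'g' from second => "eg"
  Position 2: 'd' from first, 'g' from second => "dg"
Result: dfegdg

dfegdg


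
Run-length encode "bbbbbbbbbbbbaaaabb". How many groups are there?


Input: bbbbbbbbbbbbaaaabb
Scanning for consecutive runs:
  Group 1: 'b' x 12 (positions 0-11)
  Group 2: 'a' x 4 (positions 12-15)
  Group 3: 'b' x 2 (positions 16-17)
Total groups: 3

3


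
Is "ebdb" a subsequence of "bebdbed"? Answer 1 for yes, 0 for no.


Check if "ebdb" is a subsequence of "bebdbed"
Greedy scan:
  Position 0 ('b'): no match needed
  Position 1 ('e'): matches sub[0] = 'e'
  Position 2 ('b'): matches sub[1] = 'b'
  Position 3 ('d'): matches sub[2] = 'd'
  Position 4 ('b'): matches sub[3] = 'b'
  Position 5 ('e'): no match needed
  Position 6 ('d'): no match needed
All 4 characters matched => is a subsequence

1


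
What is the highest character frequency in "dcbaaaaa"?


Input: dcbaaaaa
Character counts:
  'a': 5
  'b': 1
  'c': 1
  'd': 1
Maximum frequency: 5

5


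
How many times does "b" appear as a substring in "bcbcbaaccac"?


Searching for "b" in "bcbcbaaccac"
Scanning each position:
  Position 0: "b" => MATCH
  Position 1: "c" => no
  Position 2: "b" => MATCH
  Position 3: "c" => no
  Position 4: "b" => MATCH
  Position 5: "a" => no
  Position 6: "a" => no
  Position 7: "c" => no
  Position 8: "c" => no
  Position 9: "a" => no
  Position 10: "c" => no
Total occurrences: 3

3


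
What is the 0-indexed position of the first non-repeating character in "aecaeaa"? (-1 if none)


Input: aecaeaa
Character frequencies:
  'a': 4
  'c': 1
  'e': 2
Scanning left to right for freq == 1:
  Position 0 ('a'): freq=4, skip
  Position 1 ('e'): freq=2, skip
  Position 2 ('c'): unique! => answer = 2

2


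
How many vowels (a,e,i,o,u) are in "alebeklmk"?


Input: alebeklmk
Checking each character:
  'a' at position 0: vowel (running total: 1)
  'l' at position 1: consonant
  'e' at position 2: vowel (running total: 2)
  'b' at position 3: consonant
  'e' at position 4: vowel (running total: 3)
  'k' at position 5: consonant
  'l' at position 6: consonant
  'm' at position 7: consonant
  'k' at position 8: consonant
Total vowels: 3

3


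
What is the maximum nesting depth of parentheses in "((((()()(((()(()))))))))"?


Input: "((((()()(((()(()))))))))"
Tracking depth:
  Position 0 '(': depth becomes 1
  Position 1 '(': depth becomes 2
  Position 2 '(': depth becomes 3
  Position 3 '(': depth becomes 4
  Position 4 '(': depth becomes 5
  Position 5 ')': depth becomes 4
  Position 6 '(': depth becomes 5
  Position 7 ')': depth becomes 4
  Position 8 '(': depth becomes 5
  Position 9 '(': depth becomes 6
  Position 10 '(': depth becomes 7
  Position 11 '(': depth becomes 8
  Position 12 ')': depth becomes 7
  Position 13 '(': depth becomes 8
  Position 14 '(': depth becomes 9
  Position 15 ')': depth becomes 8
  Position 16 ')': depth becomes 7
  Position 17 ')': depth becomes 6
  Position 18 ')': depth becomes 5
  Position 19 ')': depth becomes 4
  Position 20 ')': depth becomes 3
  Position 21 ')': depth becomes 2
  Position 22 ')': depth becomes 1
  Position 23 ')': depth becomes 0
Maximum depth reached: 9

9


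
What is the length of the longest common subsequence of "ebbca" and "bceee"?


LCS of "ebbca" and "bceee"
DP table:
           b    c    e    e    e
      0    0    0    0    0    0
  e   0    0    0    1    1    1
  b   0    1    1    1    1    1
  b   0    1    1    1    1    1
  c   0    1    2    2    2    2
  a   0    1    2    2    2    2
LCS length = dp[5][5] = 2

2


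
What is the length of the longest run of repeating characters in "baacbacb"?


Input: "baacbacb"
Scanning for longest run:
  Position 1 ('a'): new char, reset run to 1
  Position 2 ('a'): continues run of 'a', length=2
  Position 3 ('c'): new char, reset run to 1
  Position 4 ('b'): new char, reset run to 1
  Position 5 ('a'): new char, reset run to 1
  Position 6 ('c'): new char, reset run to 1
  Position 7 ('b'): new char, reset run to 1
Longest run: 'a' with length 2

2


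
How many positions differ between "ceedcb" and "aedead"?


Comparing "ceedcb" and "aedead" position by position:
  Position 0: 'c' vs 'a' => DIFFER
  Position 1: 'e' vs 'e' => same
  Position 2: 'e' vs 'd' => DIFFER
  Position 3: 'd' vs 'e' => DIFFER
  Position 4: 'c' vs 'a' => DIFFER
  Position 5: 'b' vs 'd' => DIFFER
Positions that differ: 5

5


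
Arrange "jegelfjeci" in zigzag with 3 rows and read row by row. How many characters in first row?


Zigzag "jegelfjeci" into 3 rows:
Placing characters:
  'j' => row 0
  'e' => row 1
  'g' => row 2
  'e' => row 1
  'l' => row 0
  'f' => row 1
  'j' => row 2
  'e' => row 1
  'c' => row 0
  'i' => row 1
Rows:
  Row 0: "jlc"
  Row 1: "eefei"
  Row 2: "gj"
First row length: 3

3


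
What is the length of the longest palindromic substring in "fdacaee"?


Input: "fdacaee"
Checking substrings for palindromes:
  [2:5] "aca" (len 3) => palindrome
  [5:7] "ee" (len 2) => palindrome
Longest palindromic substring: "aca" with length 3

3


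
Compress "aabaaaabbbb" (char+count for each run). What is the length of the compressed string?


Input: aabaaaabbbb
Runs:
  'a' x 2 => "a2"
  'b' x 1 => "b1"
  'a' x 4 => "a4"
  'b' x 4 => "b4"
Compressed: "a2b1a4b4"
Compressed length: 8

8


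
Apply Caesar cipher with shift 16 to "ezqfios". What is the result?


Caesar cipher: shift "ezqfios" by 16
  'e' (pos 4) + 16 = pos 20 = 'u'
  'z' (pos 25) + 16 = pos 15 = 'p'
  'q' (pos 16) + 16 = pos 6 = 'g'
  'f' (pos 5) + 16 = pos 21 = 'v'
  'i' (pos 8) + 16 = pos 24 = 'y'
  'o' (pos 14) + 16 = pos 4 = 'e'
  's' (pos 18) + 16 = pos 8 = 'i'
Result: upgvyei

upgvyei


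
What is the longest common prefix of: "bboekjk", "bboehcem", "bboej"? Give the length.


Words: bboekjk, bboehcem, bboej
  Position 0: all 'b' => match
  Position 1: all 'b' => match
  Position 2: all 'o' => match
  Position 3: all 'e' => match
  Position 4: ('k', 'h', 'j') => mismatch, stop
LCP = "bboe" (length 4)

4


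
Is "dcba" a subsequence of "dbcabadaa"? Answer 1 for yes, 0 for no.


Check if "dcba" is a subsequence of "dbcabadaa"
Greedy scan:
  Position 0 ('d'): matches sub[0] = 'd'
  Position 1 ('b'): no match needed
  Position 2 ('c'): matches sub[1] = 'c'
  Position 3 ('a'): no match needed
  Position 4 ('b'): matches sub[2] = 'b'
  Position 5 ('a'): matches sub[3] = 'a'
  Position 6 ('d'): no match needed
  Position 7 ('a'): no match needed
  Position 8 ('a'): no match needed
All 4 characters matched => is a subsequence

1


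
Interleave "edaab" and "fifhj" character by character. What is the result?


Interleaving "edaab" and "fifhj":
  Position 0: 'e' from first, 'f' from second => "ef"
  Position 1: 'd' from first, 'i' from second => "di"
  Position 2: 'a' from first, 'f' from second => "af"
  Position 3: 'a' from first, 'h' from second => "ah"
  Position 4: 'b' from first, 'j' from second => "bj"
Result: efdiafahbj

efdiafahbj


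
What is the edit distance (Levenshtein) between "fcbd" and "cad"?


Computing edit distance: "fcbd" -> "cad"
DP table:
           c    a    d
      0    1    2    3
  f   1    1    2    3
  c   2    1    2    3
  b   3    2    2    3
  d   4    3    3    2
Edit distance = dp[4][3] = 2

2


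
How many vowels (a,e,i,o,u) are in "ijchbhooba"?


Input: ijchbhooba
Checking each character:
  'i' at position 0: vowel (running total: 1)
  'j' at position 1: consonant
  'c' at position 2: consonant
  'h' at position 3: consonant
  'b' at position 4: consonant
  'h' at position 5: consonant
  'o' at position 6: vowel (running total: 2)
  'o' at position 7: vowel (running total: 3)
  'b' at position 8: consonant
  'a' at position 9: vowel (running total: 4)
Total vowels: 4

4


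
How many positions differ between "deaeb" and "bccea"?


Comparing "deaeb" and "bccea" position by position:
  Position 0: 'd' vs 'b' => DIFFER
  Position 1: 'e' vs 'c' => DIFFER
  Position 2: 'a' vs 'c' => DIFFER
  Position 3: 'e' vs 'e' => same
  Position 4: 'b' vs 'a' => DIFFER
Positions that differ: 4

4


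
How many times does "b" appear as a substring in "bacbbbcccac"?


Searching for "b" in "bacbbbcccac"
Scanning each position:
  Position 0: "b" => MATCH
  Position 1: "a" => no
  Position 2: "c" => no
  Position 3: "b" => MATCH
  Position 4: "b" => MATCH
  Position 5: "b" => MATCH
  Position 6: "c" => no
  Position 7: "c" => no
  Position 8: "c" => no
  Position 9: "a" => no
  Position 10: "c" => no
Total occurrences: 4

4


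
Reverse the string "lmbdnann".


Input: lmbdnann
Reading characters right to left:
  Position 7: 'n'
  Position 6: 'n'
  Position 5: 'a'
  Position 4: 'n'
  Position 3: 'd'
  Position 2: 'b'
  Position 1: 'm'
  Position 0: 'l'
Reversed: nnandbml

nnandbml


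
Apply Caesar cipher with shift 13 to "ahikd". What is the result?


Caesar cipher: shift "ahikd" by 13
  'a' (pos 0) + 13 = pos 13 = 'n'
  'h' (pos 7) + 13 = pos 20 = 'u'
  'i' (pos 8) + 13 = pos 21 = 'v'
  'k' (pos 10) + 13 = pos 23 = 'x'
  'd' (pos 3) + 13 = pos 16 = 'q'
Result: nuvxq

nuvxq


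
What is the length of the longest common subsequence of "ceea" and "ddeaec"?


LCS of "ceea" and "ddeaec"
DP table:
           d    d    e    a    e    c
      0    0    0    0    0    0    0
  c   0    0    0    0    0    0    1
  e   0    0    0    1    1    1    1
  e   0    0    0    1    1    2    2
  a   0    0    0    1    2    2    2
LCS length = dp[4][6] = 2

2


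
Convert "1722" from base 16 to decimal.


Input: "1722" in base 16
Positional expansion:
  Digit '1' (value 1) x 16^3 = 4096
  Digit '7' (value 7) x 16^2 = 1792
  Digit '2' (value 2) x 16^1 = 32
  Digit '2' (value 2) x 16^0 = 2
Sum = 5922

5922


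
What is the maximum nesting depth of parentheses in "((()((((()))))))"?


Input: "((()((((()))))))"
Tracking depth:
  Position 0 '(': depth becomes 1
  Position 1 '(': depth becomes 2
  Position 2 '(': depth becomes 3
  Position 3 ')': depth becomes 2
  Position 4 '(': depth becomes 3
  Position 5 '(': depth becomes 4
  Position 6 '(': depth becomes 5
  Position 7 '(': depth becomes 6
  Position 8 '(': depth becomes 7
  Position 9 ')': depth becomes 6
  Position 10 ')': depth becomes 5
  Position 11 ')': depth becomes 4
  Position 12 ')': depth becomes 3
  Position 13 ')': depth becomes 2
  Position 14 ')': depth becomes 1
  Position 15 ')': depth becomes 0
Maximum depth reached: 7

7


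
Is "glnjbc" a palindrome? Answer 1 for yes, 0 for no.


Input: glnjbc
Reversed: cbjnlg
  Compare pos 0 ('g') with pos 5 ('c'): MISMATCH
  Compare pos 1 ('l') with pos 4 ('b'): MISMATCH
  Compare pos 2 ('n') with pos 3 ('j'): MISMATCH
Result: not a palindrome

0


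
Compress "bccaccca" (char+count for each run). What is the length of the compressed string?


Input: bccaccca
Runs:
  'b' x 1 => "b1"
  'c' x 2 => "c2"
  'a' x 1 => "a1"
  'c' x 3 => "c3"
  'a' x 1 => "a1"
Compressed: "b1c2a1c3a1"
Compressed length: 10

10


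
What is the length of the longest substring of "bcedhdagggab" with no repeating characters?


Input: "bcedhdagggab"
Sliding window (track last position of each char):
  Position 0 ('b'): window [0,0] length 1 -- new best
  Position 1 ('c'): window [0,1] length 2 -- new best
  Position 2 ('e'): window [0,2] length 3 -- new best
  Position 3 ('d'): window [0,3] length 4 -- new best
  Position 4 ('h'): window [0,4] length 5 -- new best
  Position 5 ('d'): repeat (last at 3), move window start to 4
  Position 5 ('d'): window [4,5] length 2
  Position 6 ('a'): window [4,6] length 3
  Position 7 ('g'): window [4,7] length 4
  Position 8 ('g'): repeat (last at 7), move window start to 8
  Position 8 ('g'): window [8,8] length 1
  Position 9 ('g'): repeat (last at 8), move window start to 9
  Position 9 ('g'): window [9,9] length 1
  Position 10 ('a'): window [9,10] length 2
  Position 11 ('b'): window [9,11] length 3
Longest substring with no repeats: "bcedh" with length 5

5


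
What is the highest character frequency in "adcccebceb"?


Input: adcccebceb
Character counts:
  'a': 1
  'b': 2
  'c': 4
  'd': 1
  'e': 2
Maximum frequency: 4

4


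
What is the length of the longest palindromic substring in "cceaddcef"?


Input: "cceaddcef"
Checking substrings for palindromes:
  [0:2] "cc" (len 2) => palindrome
  [4:6] "dd" (len 2) => palindrome
Longest palindromic substring: "cc" with length 2

2


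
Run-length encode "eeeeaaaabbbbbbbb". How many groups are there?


Input: eeeeaaaabbbbbbbb
Scanning for consecutive runs:
  Group 1: 'e' x 4 (positions 0-3)
  Group 2: 'a' x 4 (positions 4-7)
  Group 3: 'b' x 8 (positions 8-15)
Total groups: 3

3


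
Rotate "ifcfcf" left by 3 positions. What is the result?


Input: "ifcfcf", rotate left by 3
First 3 characters: "ifc"
Remaining characters: "fcf"
Concatenate remaining + first: "fcf" + "ifc" = "fcfifc"

fcfifc


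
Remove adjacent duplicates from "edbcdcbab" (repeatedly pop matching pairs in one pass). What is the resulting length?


Input: edbcdcbab
Stack-based adjacent duplicate removal:
  Read 'e': push. Stack: e
  Read 'd': push. Stack: ed
  Read 'b': push. Stack: edb
  Read 'c': push. Stack: edbc
  Read 'd': push. Stack: edbcd
  Read 'c': push. Stack: edbcdc
  Read 'b': push. Stack: edbcdcb
  Read 'a': push. Stack: edbcdcba
  Read 'b': push. Stack: edbcdcbab
Final stack: "edbcdcbab" (length 9)

9


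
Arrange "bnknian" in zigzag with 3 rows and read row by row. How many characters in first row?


Zigzag "bnknian" into 3 rows:
Placing characters:
  'b' => row 0
  'n' => row 1
  'k' => row 2
  'n' => row 1
  'i' => row 0
  'a' => row 1
  'n' => row 2
Rows:
  Row 0: "bi"
  Row 1: "nna"
  Row 2: "kn"
First row length: 2

2


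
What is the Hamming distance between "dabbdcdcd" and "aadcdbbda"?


Comparing "dabbdcdcd" and "aadcdbbda" position by position:
  Position 0: 'd' vs 'a' => differ
  Position 1: 'a' vs 'a' => same
  Position 2: 'b' vs 'd' => differ
  Position 3: 'b' vs 'c' => differ
  Position 4: 'd' vs 'd' => same
  Position 5: 'c' vs 'b' => differ
  Position 6: 'd' vs 'b' => differ
  Position 7: 'c' vs 'd' => differ
  Position 8: 'd' vs 'a' => differ
Total differences (Hamming distance): 7

7


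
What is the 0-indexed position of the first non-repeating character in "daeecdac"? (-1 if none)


Input: daeecdac
Character frequencies:
  'a': 2
  'c': 2
  'd': 2
  'e': 2
Scanning left to right for freq == 1:
  Position 0 ('d'): freq=2, skip
  Position 1 ('a'): freq=2, skip
  Position 2 ('e'): freq=2, skip
  Position 3 ('e'): freq=2, skip
  Position 4 ('c'): freq=2, skip
  Position 5 ('d'): freq=2, skip
  Position 6 ('a'): freq=2, skip
  Position 7 ('c'): freq=2, skip
  No unique character found => answer = -1

-1


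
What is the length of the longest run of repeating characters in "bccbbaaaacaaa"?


Input: "bccbbaaaacaaa"
Scanning for longest run:
  Position 1 ('c'): new char, reset run to 1
  Position 2 ('c'): continues run of 'c', length=2
  Position 3 ('b'): new char, reset run to 1
  Position 4 ('b'): continues run of 'b', length=2
  Position 5 ('a'): new char, reset run to 1
  Position 6 ('a'): continues run of 'a', length=2
  Position 7 ('a'): continues run of 'a', length=3
  Position 8 ('a'): continues run of 'a', length=4
  Position 9 ('c'): new char, reset run to 1
  Position 10 ('a'): new char, reset run to 1
  Position 11 ('a'): continues run of 'a', length=2
  Position 12 ('a'): continues run of 'a', length=3
Longest run: 'a' with length 4

4


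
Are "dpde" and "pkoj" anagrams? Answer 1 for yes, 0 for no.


Strings: "dpde", "pkoj"
Sorted first:  ddep
Sorted second: jkop
Differ at position 0: 'd' vs 'j' => not anagrams

0


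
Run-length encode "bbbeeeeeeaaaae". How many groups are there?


Input: bbbeeeeeeaaaae
Scanning for consecutive runs:
  Group 1: 'b' x 3 (positions 0-2)
  Group 2: 'e' x 6 (positions 3-8)
  Group 3: 'a' x 4 (positions 9-12)
  Group 4: 'e' x 1 (positions 13-13)
Total groups: 4

4


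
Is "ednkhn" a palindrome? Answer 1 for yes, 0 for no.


Input: ednkhn
Reversed: nhknde
  Compare pos 0 ('e') with pos 5 ('n'): MISMATCH
  Compare pos 1 ('d') with pos 4 ('h'): MISMATCH
  Compare pos 2 ('n') with pos 3 ('k'): MISMATCH
Result: not a palindrome

0


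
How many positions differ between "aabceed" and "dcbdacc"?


Comparing "aabceed" and "dcbdacc" position by position:
  Position 0: 'a' vs 'd' => DIFFER
  Position 1: 'a' vs 'c' => DIFFER
  Position 2: 'b' vs 'b' => same
  Position 3: 'c' vs 'd' => DIFFER
  Position 4: 'e' vs 'a' => DIFFER
  Position 5: 'e' vs 'c' => DIFFER
  Position 6: 'd' vs 'c' => DIFFER
Positions that differ: 6

6


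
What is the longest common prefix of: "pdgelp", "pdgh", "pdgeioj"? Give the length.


Words: pdgelp, pdgh, pdgeioj
  Position 0: all 'p' => match
  Position 1: all 'd' => match
  Position 2: all 'g' => match
  Position 3: ('e', 'h', 'e') => mismatch, stop
LCP = "pdg" (length 3)

3


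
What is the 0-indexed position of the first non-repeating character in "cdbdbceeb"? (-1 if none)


Input: cdbdbceeb
Character frequencies:
  'b': 3
  'c': 2
  'd': 2
  'e': 2
Scanning left to right for freq == 1:
  Position 0 ('c'): freq=2, skip
  Position 1 ('d'): freq=2, skip
  Position 2 ('b'): freq=3, skip
  Position 3 ('d'): freq=2, skip
  Position 4 ('b'): freq=3, skip
  Position 5 ('c'): freq=2, skip
  Position 6 ('e'): freq=2, skip
  Position 7 ('e'): freq=2, skip
  Position 8 ('b'): freq=3, skip
  No unique character found => answer = -1

-1


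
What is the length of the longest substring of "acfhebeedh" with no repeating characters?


Input: "acfhebeedh"
Sliding window (track last position of each char):
  Position 0 ('a'): window [0,0] length 1 -- new best
  Position 1 ('c'): window [0,1] length 2 -- new best
  Position 2 ('f'): window [0,2] length 3 -- new best
  Position 3 ('h'): window [0,3] length 4 -- new best
  Position 4 ('e'): window [0,4] length 5 -- new best
  Position 5 ('b'): window [0,5] length 6 -- new best
  Position 6 ('e'): repeat (last at 4), move window start to 5
  Position 6 ('e'): window [5,6] length 2
  Position 7 ('e'): repeat (last at 6), move window start to 7
  Position 7 ('e'): window [7,7] length 1
  Position 8 ('d'): window [7,8] length 2
  Position 9 ('h'): window [7,9] length 3
Longest substring with no repeats: "acfheb" with length 6

6


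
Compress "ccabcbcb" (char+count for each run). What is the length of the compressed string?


Input: ccabcbcb
Runs:
  'c' x 2 => "c2"
  'a' x 1 => "a1"
  'b' x 1 => "b1"
  'c' x 1 => "c1"
  'b' x 1 => "b1"
  'c' x 1 => "c1"
  'b' x 1 => "b1"
Compressed: "c2a1b1c1b1c1b1"
Compressed length: 14

14


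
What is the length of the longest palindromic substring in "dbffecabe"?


Input: "dbffecabe"
Checking substrings for palindromes:
  [2:4] "ff" (len 2) => palindrome
Longest palindromic substring: "ff" with length 2

2


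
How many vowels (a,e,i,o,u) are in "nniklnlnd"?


Input: nniklnlnd
Checking each character:
  'n' at position 0: consonant
  'n' at position 1: consonant
  'i' at position 2: vowel (running total: 1)
  'k' at position 3: consonant
  'l' at position 4: consonant
  'n' at position 5: consonant
  'l' at position 6: consonant
  'n' at position 7: consonant
  'd' at position 8: consonant
Total vowels: 1

1


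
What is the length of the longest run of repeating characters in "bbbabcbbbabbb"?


Input: "bbbabcbbbabbb"
Scanning for longest run:
  Position 1 ('b'): continues run of 'b', length=2
  Position 2 ('b'): continues run of 'b', length=3
  Position 3 ('a'): new char, reset run to 1
  Position 4 ('b'): new char, reset run to 1
  Position 5 ('c'): new char, reset run to 1
  Position 6 ('b'): new char, reset run to 1
  Position 7 ('b'): continues run of 'b', length=2
  Position 8 ('b'): continues run of 'b', length=3
  Position 9 ('a'): new char, reset run to 1
  Position 10 ('b'): new char, reset run to 1
  Position 11 ('b'): continues run of 'b', length=2
  Position 12 ('b'): continues run of 'b', length=3
Longest run: 'b' with length 3

3


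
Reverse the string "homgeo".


Input: homgeo
Reading characters right to left:
  Position 5: 'o'
  Position 4: 'e'
  Position 3: 'g'
  Position 2: 'm'
  Position 1: 'o'
  Position 0: 'h'
Reversed: oegmoh

oegmoh


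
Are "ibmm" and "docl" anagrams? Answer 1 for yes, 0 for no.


Strings: "ibmm", "docl"
Sorted first:  bimm
Sorted second: cdlo
Differ at position 0: 'b' vs 'c' => not anagrams

0


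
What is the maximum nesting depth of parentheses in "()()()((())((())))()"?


Input: "()()()((())((())))()"
Tracking depth:
  Position 0 '(': depth becomes 1
  Position 1 ')': depth becomes 0
  Position 2 '(': depth becomes 1
  Position 3 ')': depth becomes 0
  Position 4 '(': depth becomes 1
  Position 5 ')': depth becomes 0
  Position 6 '(': depth becomes 1
  Position 7 '(': depth becomes 2
  Position 8 '(': depth becomes 3
  Position 9 ')': depth becomes 2
  Position 10 ')': depth becomes 1
  Position 11 '(': depth becomes 2
  Position 12 '(': depth becomes 3
  Position 13 '(': depth becomes 4
  Position 14 ')': depth becomes 3
  Position 15 ')': depth becomes 2
  Position 16 ')': depth becomes 1
  Position 17 ')': depth becomes 0
  Position 18 '(': depth becomes 1
  Position 19 ')': depth becomes 0
Maximum depth reached: 4

4


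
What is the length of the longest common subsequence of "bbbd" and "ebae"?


LCS of "bbbd" and "ebae"
DP table:
           e    b    a    e
      0    0    0    0    0
  b   0    0    1    1    1
  b   0    0    1    1    1
  b   0    0    1    1    1
  d   0    0    1    1    1
LCS length = dp[4][4] = 1

1


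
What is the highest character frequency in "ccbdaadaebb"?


Input: ccbdaadaebb
Character counts:
  'a': 3
  'b': 3
  'c': 2
  'd': 2
  'e': 1
Maximum frequency: 3

3


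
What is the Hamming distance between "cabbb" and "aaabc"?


Comparing "cabbb" and "aaabc" position by position:
  Position 0: 'c' vs 'a' => differ
  Position 1: 'a' vs 'a' => same
  Position 2: 'b' vs 'a' => differ
  Position 3: 'b' vs 'b' => same
  Position 4: 'b' vs 'c' => differ
Total differences (Hamming distance): 3

3


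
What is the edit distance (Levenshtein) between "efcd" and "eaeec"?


Computing edit distance: "efcd" -> "eaeec"
DP table:
           e    a    e    e    c
      0    1    2    3    4    5
  e   1    0    1    2    3    4
  f   2    1    1    2    3    4
  c   3    2    2    2    3    3
  d   4    3    3    3    3    4
Edit distance = dp[4][5] = 4

4


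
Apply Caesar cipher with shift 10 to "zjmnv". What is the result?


Caesar cipher: shift "zjmnv" by 10
  'z' (pos 25) + 10 = pos 9 = 'j'
  'j' (pos 9) + 10 = pos 19 = 't'
  'm' (pos 12) + 10 = pos 22 = 'w'
  'n' (pos 13) + 10 = pos 23 = 'x'
  'v' (pos 21) + 10 = pos 5 = 'f'
Result: jtwxf

jtwxf


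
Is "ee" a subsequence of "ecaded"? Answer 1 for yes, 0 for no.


Check if "ee" is a subsequence of "ecaded"
Greedy scan:
  Position 0 ('e'): matches sub[0] = 'e'
  Position 1 ('c'): no match needed
  Position 2 ('a'): no match needed
  Position 3 ('d'): no match needed
  Position 4 ('e'): matches sub[1] = 'e'
  Position 5 ('d'): no match needed
All 2 characters matched => is a subsequence

1


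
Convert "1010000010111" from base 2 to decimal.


Input: "1010000010111" in base 2
Positional expansion:
  Digit '1' (value 1) x 2^12 = 4096
  Digit '0' (value 0) x 2^11 = 0
  Digit '1' (value 1) x 2^10 = 1024
  Digit '0' (value 0) x 2^9 = 0
  Digit '0' (value 0) x 2^8 = 0
  Digit '0' (value 0) x 2^7 = 0
  Digit '0' (value 0) x 2^6 = 0
  Digit '0' (value 0) x 2^5 = 0
  Digit '1' (value 1) x 2^4 = 16
  Digit '0' (value 0) x 2^3 = 0
  Digit '1' (value 1) x 2^2 = 4
  Digit '1' (value 1) x 2^1 = 2
  Digit '1' (value 1) x 2^0 = 1
Sum = 5143

5143


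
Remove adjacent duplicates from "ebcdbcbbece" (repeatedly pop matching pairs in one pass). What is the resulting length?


Input: ebcdbcbbece
Stack-based adjacent duplicate removal:
  Read 'e': push. Stack: e
  Read 'b': push. Stack: eb
  Read 'c': push. Stack: ebc
  Read 'd': push. Stack: ebcd
  Read 'b': push. Stack: ebcdb
  Read 'c': push. Stack: ebcdbc
  Read 'b': push. Stack: ebcdbcb
  Read 'b': matches stack top 'b' => pop. Stack: ebcdbc
  Read 'e': push. Stack: ebcdbce
  Read 'c': push. Stack: ebcdbcec
  Read 'e': push. Stack: ebcdbcece
Final stack: "ebcdbcece" (length 9)

9


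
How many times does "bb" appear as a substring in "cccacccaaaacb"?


Searching for "bb" in "cccacccaaaacb"
Scanning each position:
  Position 0: "cc" => no
  Position 1: "cc" => no
  Position 2: "ca" => no
  Position 3: "ac" => no
  Position 4: "cc" => no
  Position 5: "cc" => no
  Position 6: "ca" => no
  Position 7: "aa" => no
  Position 8: "aa" => no
  Position 9: "aa" => no
  Position 10: "ac" => no
  Position 11: "cb" => no
Total occurrences: 0

0


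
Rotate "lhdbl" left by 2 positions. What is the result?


Input: "lhdbl", rotate left by 2
First 2 characters: "lh"
Remaining characters: "dbl"
Concatenate remaining + first: "dbl" + "lh" = "dbllh"

dbllh


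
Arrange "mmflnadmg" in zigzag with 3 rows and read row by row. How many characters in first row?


Zigzag "mmflnadmg" into 3 rows:
Placing characters:
  'm' => row 0
  'm' => row 1
  'f' => row 2
  'l' => row 1
  'n' => row 0
  'a' => row 1
  'd' => row 2
  'm' => row 1
  'g' => row 0
Rows:
  Row 0: "mng"
  Row 1: "mlam"
  Row 2: "fd"
First row length: 3

3


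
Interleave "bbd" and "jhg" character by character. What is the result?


Interleaving "bbd" and "jhg":
  Position 0: 'b' from first, 'j' from second => "bj"
  Position 1: 'b' from first, 'h' from second => "bh"
  Position 2: 'd' from first, 'g' from second => "dg"
Result: bjbhdg

bjbhdg


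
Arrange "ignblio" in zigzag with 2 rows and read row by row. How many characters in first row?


Zigzag "ignblio" into 2 rows:
Placing characters:
  'i' => row 0
  'g' => row 1
  'n' => row 0
  'b' => row 1
  'l' => row 0
  'i' => row 1
  'o' => row 0
Rows:
  Row 0: "inlo"
  Row 1: "gbi"
First row length: 4

4


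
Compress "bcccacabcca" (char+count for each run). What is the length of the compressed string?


Input: bcccacabcca
Runs:
  'b' x 1 => "b1"
  'c' x 3 => "c3"
  'a' x 1 => "a1"
  'c' x 1 => "c1"
  'a' x 1 => "a1"
  'b' x 1 => "b1"
  'c' x 2 => "c2"
  'a' x 1 => "a1"
Compressed: "b1c3a1c1a1b1c2a1"
Compressed length: 16

16


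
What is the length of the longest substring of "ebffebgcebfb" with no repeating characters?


Input: "ebffebgcebfb"
Sliding window (track last position of each char):
  Position 0 ('e'): window [0,0] length 1 -- new best
  Position 1 ('b'): window [0,1] length 2 -- new best
  Position 2 ('f'): window [0,2] length 3 -- new best
  Position 3 ('f'): repeat (last at 2), move window start to 3
  Position 3 ('f'): window [3,3] length 1
  Position 4 ('e'): window [3,4] length 2
  Position 5 ('b'): window [3,5] length 3
  Position 6 ('g'): window [3,6] length 4 -- new best
  Position 7 ('c'): window [3,7] length 5 -- new best
  Position 8 ('e'): repeat (last at 4), move window start to 5
  Position 8 ('e'): window [5,8] length 4
  Position 9 ('b'): repeat (last at 5), move window start to 6
  Position 9 ('b'): window [6,9] length 4
  Position 10 ('f'): window [6,10] length 5
  Position 11 ('b'): repeat (last at 9), move window start to 10
  Position 11 ('b'): window [10,11] length 2
Longest substring with no repeats: "febgc" with length 5

5


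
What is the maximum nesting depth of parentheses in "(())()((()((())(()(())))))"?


Input: "(())()((()((())(()(())))))"
Tracking depth:
  Position 0 '(': depth becomes 1
  Position 1 '(': depth becomes 2
  Position 2 ')': depth becomes 1
  Position 3 ')': depth becomes 0
  Position 4 '(': depth becomes 1
  Position 5 ')': depth becomes 0
  Position 6 '(': depth becomes 1
  Position 7 '(': depth becomes 2
  Position 8 '(': depth becomes 3
  Position 9 ')': depth becomes 2
  Position 10 '(': depth becomes 3
  Position 11 '(': depth becomes 4
  Position 12 '(': depth becomes 5
  Position 13 ')': depth becomes 4
  Position 14 ')': depth becomes 3
  Position 15 '(': depth becomes 4
  Position 16 '(': depth becomes 5
  Position 17 ')': depth becomes 4
  Position 18 '(': depth becomes 5
  Position 19 '(': depth becomes 6
  Position 20 ')': depth becomes 5
  Position 21 ')': depth becomes 4
  Position 22 ')': depth becomes 3
  Position 23 ')': depth becomes 2
  Position 24 ')': depth becomes 1
  Position 25 ')': depth becomes 0
Maximum depth reached: 6

6
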